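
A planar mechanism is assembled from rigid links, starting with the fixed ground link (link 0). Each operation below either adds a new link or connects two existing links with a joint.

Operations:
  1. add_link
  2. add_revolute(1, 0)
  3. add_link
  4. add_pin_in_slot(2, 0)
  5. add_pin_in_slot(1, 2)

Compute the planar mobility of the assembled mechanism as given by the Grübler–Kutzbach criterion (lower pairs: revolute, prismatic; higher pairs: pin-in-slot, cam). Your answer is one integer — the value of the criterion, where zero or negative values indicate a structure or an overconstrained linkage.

ground; <1,0,0>
#1 <2,0,0>
R:1↔0 J1 <2,1,0>
#2 <3,1,0>
PS:2↔0 J2 <3,1,1>
PS:1↔2 J2 <3,1,2>
3×2 − 2×1 − 1×2 = 2

M = 2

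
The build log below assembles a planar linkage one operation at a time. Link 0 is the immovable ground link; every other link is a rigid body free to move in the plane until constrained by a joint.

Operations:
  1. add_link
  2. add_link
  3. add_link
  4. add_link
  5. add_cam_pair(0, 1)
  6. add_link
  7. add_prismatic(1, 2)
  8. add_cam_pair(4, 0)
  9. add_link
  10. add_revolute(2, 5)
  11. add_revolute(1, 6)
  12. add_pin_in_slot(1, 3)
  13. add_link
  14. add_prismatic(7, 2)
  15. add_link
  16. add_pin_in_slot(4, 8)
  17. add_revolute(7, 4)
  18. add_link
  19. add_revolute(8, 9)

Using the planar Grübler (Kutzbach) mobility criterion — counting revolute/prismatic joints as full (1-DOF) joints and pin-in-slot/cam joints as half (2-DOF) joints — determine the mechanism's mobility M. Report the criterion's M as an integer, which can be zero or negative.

L=1 J1=0 J2=0
add link → L=2 J1=0 J2=0
add link → L=3 J1=0 J2=0
add link → L=4 J1=0 J2=0
add link → L=5 J1=0 J2=0
C@0,1 dof=2 J2 → L=5 J1=0 J2=1
add link → L=6 J1=0 J2=1
P@1,2 dof=1 J1 → L=6 J1=1 J2=1
C@4,0 dof=2 J2 → L=6 J1=1 J2=2
add link → L=7 J1=1 J2=2
R@2,5 dof=1 J1 → L=7 J1=2 J2=2
R@1,6 dof=1 J1 → L=7 J1=3 J2=2
PS@1,3 dof=2 J2 → L=7 J1=3 J2=3
add link → L=8 J1=3 J2=3
P@7,2 dof=1 J1 → L=8 J1=4 J2=3
add link → L=9 J1=4 J2=3
PS@4,8 dof=2 J2 → L=9 J1=4 J2=4
R@7,4 dof=1 J1 → L=9 J1=5 J2=4
add link → L=10 J1=5 J2=4
R@8,9 dof=1 J1 → L=10 J1=6 J2=4
M=3(L−1)−2J1−J2=3·9−2·6−4=11

M = 11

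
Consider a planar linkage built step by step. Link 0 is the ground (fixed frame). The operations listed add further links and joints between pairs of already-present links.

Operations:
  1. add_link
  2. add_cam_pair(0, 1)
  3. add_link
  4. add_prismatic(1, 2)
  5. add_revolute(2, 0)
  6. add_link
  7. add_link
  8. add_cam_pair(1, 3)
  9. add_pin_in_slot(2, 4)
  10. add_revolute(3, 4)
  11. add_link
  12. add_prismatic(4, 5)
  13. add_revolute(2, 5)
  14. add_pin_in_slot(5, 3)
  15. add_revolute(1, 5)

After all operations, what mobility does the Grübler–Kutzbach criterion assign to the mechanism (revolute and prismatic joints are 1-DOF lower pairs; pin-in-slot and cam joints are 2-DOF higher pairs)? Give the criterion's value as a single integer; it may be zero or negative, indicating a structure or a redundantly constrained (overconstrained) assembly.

L=1 J1=0 J2=0
add link → L=2 J1=0 J2=0
C@0,1 dof=2 J2 → L=2 J1=0 J2=1
add link → L=3 J1=0 J2=1
P@1,2 dof=1 J1 → L=3 J1=1 J2=1
R@2,0 dof=1 J1 → L=3 J1=2 J2=1
add link → L=4 J1=2 J2=1
add link → L=5 J1=2 J2=1
C@1,3 dof=2 J2 → L=5 J1=2 J2=2
PS@2,4 dof=2 J2 → L=5 J1=2 J2=3
R@3,4 dof=1 J1 → L=5 J1=3 J2=3
add link → L=6 J1=3 J2=3
P@4,5 dof=1 J1 → L=6 J1=4 J2=3
R@2,5 dof=1 J1 → L=6 J1=5 J2=3
PS@5,3 dof=2 J2 → L=6 J1=5 J2=4
R@1,5 dof=1 J1 → L=6 J1=6 J2=4
M=3(L−1)−2J1−J2=3·5−2·6−4=-1

M = -1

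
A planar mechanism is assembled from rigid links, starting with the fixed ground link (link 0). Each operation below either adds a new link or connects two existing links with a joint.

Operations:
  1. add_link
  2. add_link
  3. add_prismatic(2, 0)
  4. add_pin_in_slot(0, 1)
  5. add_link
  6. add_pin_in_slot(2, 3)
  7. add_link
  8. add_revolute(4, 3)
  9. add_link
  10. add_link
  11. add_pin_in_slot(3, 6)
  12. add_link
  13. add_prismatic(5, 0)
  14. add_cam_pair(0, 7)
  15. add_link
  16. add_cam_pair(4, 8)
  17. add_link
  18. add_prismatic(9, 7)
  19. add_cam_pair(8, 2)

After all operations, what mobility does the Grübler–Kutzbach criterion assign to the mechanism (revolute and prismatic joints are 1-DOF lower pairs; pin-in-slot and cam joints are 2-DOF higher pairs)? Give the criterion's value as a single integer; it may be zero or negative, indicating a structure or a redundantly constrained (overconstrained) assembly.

M = 13

(L,J1,J2)=(1,0,0); link0 fixed
link1: (2,0,0)
link2: (3,0,0)
P 2-0 [J1]: (3,1,0)
PS 0-1 [J2]: (3,1,1)
link3: (4,1,1)
PS 2-3 [J2]: (4,1,2)
link4: (5,1,2)
R 4-3 [J1]: (5,2,2)
link5: (6,2,2)
link6: (7,2,2)
PS 3-6 [J2]: (7,2,3)
link7: (8,2,3)
P 5-0 [J1]: (8,3,3)
C 0-7 [J2]: (8,3,4)
link8: (9,3,4)
C 4-8 [J2]: (9,3,5)
link9: (10,3,5)
P 9-7 [J1]: (10,4,5)
C 8-2 [J2]: (10,4,6)
Grübler: 3·9 − 2·4 − 6 = 13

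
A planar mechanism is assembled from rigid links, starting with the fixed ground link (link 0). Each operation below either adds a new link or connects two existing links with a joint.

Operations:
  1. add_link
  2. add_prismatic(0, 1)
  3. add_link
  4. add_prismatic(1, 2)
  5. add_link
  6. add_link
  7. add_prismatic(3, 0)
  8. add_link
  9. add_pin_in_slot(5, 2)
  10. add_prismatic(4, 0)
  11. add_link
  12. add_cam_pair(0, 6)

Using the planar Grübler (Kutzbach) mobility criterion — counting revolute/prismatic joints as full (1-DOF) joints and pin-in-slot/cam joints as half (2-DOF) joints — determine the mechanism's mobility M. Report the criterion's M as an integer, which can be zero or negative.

M = 8

link 0 = ground. State L|J1|J2 = 1|0|0
+link1  2|0|0
P(0,1) f=1→J1  2|1|0
+link2  3|1|0
P(1,2) f=1→J1  3|2|0
+link3  4|2|0
+link4  5|2|0
P(3,0) f=1→J1  5|3|0
+link5  6|3|0
PS(5,2) f=2→J2  6|3|1
P(4,0) f=1→J1  6|4|1
+link6  7|4|1
C(0,6) f=2→J2  7|4|2
M = 3(7−1)−2·4−2 = 18−8−2 = 8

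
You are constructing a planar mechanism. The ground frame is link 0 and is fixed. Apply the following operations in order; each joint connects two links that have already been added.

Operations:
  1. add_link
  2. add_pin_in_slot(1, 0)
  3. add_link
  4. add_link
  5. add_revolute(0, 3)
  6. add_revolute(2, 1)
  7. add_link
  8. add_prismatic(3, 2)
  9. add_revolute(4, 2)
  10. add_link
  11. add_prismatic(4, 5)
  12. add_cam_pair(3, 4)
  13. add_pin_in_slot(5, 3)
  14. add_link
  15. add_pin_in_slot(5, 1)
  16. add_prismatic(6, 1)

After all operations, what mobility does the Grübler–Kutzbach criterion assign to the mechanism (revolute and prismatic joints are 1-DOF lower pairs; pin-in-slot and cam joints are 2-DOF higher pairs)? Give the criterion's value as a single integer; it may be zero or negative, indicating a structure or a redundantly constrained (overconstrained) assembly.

M = 2

ground; <1,0,0>
#1 <2,0,0>
PS:1↔0 J2 <2,0,1>
#2 <3,0,1>
#3 <4,0,1>
R:0↔3 J1 <4,1,1>
R:2↔1 J1 <4,2,1>
#4 <5,2,1>
P:3↔2 J1 <5,3,1>
R:4↔2 J1 <5,4,1>
#5 <6,4,1>
P:4↔5 J1 <6,5,1>
C:3↔4 J2 <6,5,2>
PS:5↔3 J2 <6,5,3>
#6 <7,5,3>
PS:5↔1 J2 <7,5,4>
P:6↔1 J1 <7,6,4>
3×6 − 2×6 − 1×4 = 2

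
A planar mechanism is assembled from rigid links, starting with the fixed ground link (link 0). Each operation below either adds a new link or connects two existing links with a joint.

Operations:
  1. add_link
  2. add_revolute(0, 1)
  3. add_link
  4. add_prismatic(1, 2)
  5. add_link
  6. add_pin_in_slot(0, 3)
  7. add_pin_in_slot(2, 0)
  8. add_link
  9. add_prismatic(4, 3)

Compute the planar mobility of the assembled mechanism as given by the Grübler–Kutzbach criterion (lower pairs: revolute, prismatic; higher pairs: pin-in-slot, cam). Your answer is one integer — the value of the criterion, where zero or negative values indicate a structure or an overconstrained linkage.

link 0 = ground. State L|J1|J2 = 1|0|0
+link1  2|0|0
R(0,1) f=1→J1  2|1|0
+link2  3|1|0
P(1,2) f=1→J1  3|2|0
+link3  4|2|0
PS(0,3) f=2→J2  4|2|1
PS(2,0) f=2→J2  4|2|2
+link4  5|2|2
P(4,3) f=1→J1  5|3|2
M = 3(5−1)−2·3−2 = 12−6−2 = 4

M = 4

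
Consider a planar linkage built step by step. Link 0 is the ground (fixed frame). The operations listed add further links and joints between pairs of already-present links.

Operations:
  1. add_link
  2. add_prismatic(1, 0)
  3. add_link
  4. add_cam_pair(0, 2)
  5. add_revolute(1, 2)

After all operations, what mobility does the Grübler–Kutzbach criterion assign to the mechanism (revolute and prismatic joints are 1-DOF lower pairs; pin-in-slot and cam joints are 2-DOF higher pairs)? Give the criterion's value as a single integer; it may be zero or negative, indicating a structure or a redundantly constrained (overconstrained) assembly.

M = 1

[1;0;0] (link 0 is ground)
L+ [2;0;0]
P(1,0)∈J1 [2;1;0]
L+ [3;1;0]
C(0,2)∈J2 [3;1;1]
R(1,2)∈J1 [3;2;1]
mobility = 6 − 4 − 1 = 1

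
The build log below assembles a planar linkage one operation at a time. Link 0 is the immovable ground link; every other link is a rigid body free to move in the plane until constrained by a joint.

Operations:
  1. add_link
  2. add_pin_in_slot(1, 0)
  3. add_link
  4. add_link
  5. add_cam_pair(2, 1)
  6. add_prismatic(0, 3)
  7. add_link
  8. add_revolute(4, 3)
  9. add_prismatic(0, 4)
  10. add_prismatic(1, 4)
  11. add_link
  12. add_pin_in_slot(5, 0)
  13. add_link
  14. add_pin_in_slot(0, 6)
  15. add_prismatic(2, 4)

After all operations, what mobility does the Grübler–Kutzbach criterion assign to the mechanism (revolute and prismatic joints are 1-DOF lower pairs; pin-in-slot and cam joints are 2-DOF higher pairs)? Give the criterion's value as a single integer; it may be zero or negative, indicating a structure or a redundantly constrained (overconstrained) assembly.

ground; <1,0,0>
#1 <2,0,0>
PS:1↔0 J2 <2,0,1>
#2 <3,0,1>
#3 <4,0,1>
C:2↔1 J2 <4,0,2>
P:0↔3 J1 <4,1,2>
#4 <5,1,2>
R:4↔3 J1 <5,2,2>
P:0↔4 J1 <5,3,2>
P:1↔4 J1 <5,4,2>
#5 <6,4,2>
PS:5↔0 J2 <6,4,3>
#6 <7,4,3>
PS:0↔6 J2 <7,4,4>
P:2↔4 J1 <7,5,4>
3×6 − 2×5 − 1×4 = 4

M = 4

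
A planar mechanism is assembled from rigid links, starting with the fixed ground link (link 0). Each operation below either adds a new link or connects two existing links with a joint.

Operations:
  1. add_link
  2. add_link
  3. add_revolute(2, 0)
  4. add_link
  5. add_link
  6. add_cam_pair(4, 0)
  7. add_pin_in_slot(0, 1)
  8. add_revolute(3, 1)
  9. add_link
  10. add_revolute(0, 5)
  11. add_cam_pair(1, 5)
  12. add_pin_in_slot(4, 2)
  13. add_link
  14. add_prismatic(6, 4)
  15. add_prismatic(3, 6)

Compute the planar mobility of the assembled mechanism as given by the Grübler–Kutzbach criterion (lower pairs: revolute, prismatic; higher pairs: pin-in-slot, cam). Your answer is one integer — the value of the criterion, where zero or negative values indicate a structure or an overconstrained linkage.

M = 4

link 0 = ground. State L|J1|J2 = 1|0|0
+link1  2|0|0
+link2  3|0|0
R(2,0) f=1→J1  3|1|0
+link3  4|1|0
+link4  5|1|0
C(4,0) f=2→J2  5|1|1
PS(0,1) f=2→J2  5|1|2
R(3,1) f=1→J1  5|2|2
+link5  6|2|2
R(0,5) f=1→J1  6|3|2
C(1,5) f=2→J2  6|3|3
PS(4,2) f=2→J2  6|3|4
+link6  7|3|4
P(6,4) f=1→J1  7|4|4
P(3,6) f=1→J1  7|5|4
M = 3(7−1)−2·5−4 = 18−10−4 = 4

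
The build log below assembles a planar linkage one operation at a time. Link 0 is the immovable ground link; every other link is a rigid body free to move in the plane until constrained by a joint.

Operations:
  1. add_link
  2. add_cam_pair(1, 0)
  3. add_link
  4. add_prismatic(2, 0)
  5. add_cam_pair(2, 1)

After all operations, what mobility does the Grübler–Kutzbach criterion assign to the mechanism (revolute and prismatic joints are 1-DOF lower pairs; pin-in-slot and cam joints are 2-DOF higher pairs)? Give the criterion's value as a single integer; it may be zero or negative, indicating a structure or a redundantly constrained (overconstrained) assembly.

L=1 J1=0 J2=0
add link → L=2 J1=0 J2=0
C@1,0 dof=2 J2 → L=2 J1=0 J2=1
add link → L=3 J1=0 J2=1
P@2,0 dof=1 J1 → L=3 J1=1 J2=1
C@2,1 dof=2 J2 → L=3 J1=1 J2=2
M=3(L−1)−2J1−J2=3·2−2·1−2=2

M = 2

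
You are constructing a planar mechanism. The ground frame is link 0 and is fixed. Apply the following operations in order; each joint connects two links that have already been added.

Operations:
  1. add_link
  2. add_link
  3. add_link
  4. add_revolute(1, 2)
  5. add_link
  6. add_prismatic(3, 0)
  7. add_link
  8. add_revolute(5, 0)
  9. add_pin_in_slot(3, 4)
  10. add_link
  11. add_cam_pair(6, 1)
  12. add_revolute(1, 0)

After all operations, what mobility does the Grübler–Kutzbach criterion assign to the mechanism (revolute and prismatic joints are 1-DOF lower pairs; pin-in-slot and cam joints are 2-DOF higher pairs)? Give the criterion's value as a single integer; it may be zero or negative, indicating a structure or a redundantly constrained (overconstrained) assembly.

ground; <1,0,0>
#1 <2,0,0>
#2 <3,0,0>
#3 <4,0,0>
R:1↔2 J1 <4,1,0>
#4 <5,1,0>
P:3↔0 J1 <5,2,0>
#5 <6,2,0>
R:5↔0 J1 <6,3,0>
PS:3↔4 J2 <6,3,1>
#6 <7,3,1>
C:6↔1 J2 <7,3,2>
R:1↔0 J1 <7,4,2>
3×6 − 2×4 − 1×2 = 8

M = 8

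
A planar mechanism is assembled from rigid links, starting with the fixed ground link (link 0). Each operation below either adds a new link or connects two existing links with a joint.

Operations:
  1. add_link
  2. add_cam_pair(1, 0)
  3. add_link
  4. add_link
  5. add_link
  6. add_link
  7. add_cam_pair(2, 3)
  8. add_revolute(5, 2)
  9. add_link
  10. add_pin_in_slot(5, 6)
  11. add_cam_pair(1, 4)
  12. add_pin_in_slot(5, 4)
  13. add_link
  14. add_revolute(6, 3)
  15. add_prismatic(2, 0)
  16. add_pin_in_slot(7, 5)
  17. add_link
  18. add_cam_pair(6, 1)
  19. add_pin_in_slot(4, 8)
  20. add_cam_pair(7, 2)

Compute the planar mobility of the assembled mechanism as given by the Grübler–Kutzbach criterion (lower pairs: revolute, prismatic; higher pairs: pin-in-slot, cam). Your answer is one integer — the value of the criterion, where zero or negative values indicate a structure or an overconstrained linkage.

(L,J1,J2)=(1,0,0); link0 fixed
link1: (2,0,0)
C 1-0 [J2]: (2,0,1)
link2: (3,0,1)
link3: (4,0,1)
link4: (5,0,1)
link5: (6,0,1)
C 2-3 [J2]: (6,0,2)
R 5-2 [J1]: (6,1,2)
link6: (7,1,2)
PS 5-6 [J2]: (7,1,3)
C 1-4 [J2]: (7,1,4)
PS 5-4 [J2]: (7,1,5)
link7: (8,1,5)
R 6-3 [J1]: (8,2,5)
P 2-0 [J1]: (8,3,5)
PS 7-5 [J2]: (8,3,6)
link8: (9,3,6)
C 6-1 [J2]: (9,3,7)
PS 4-8 [J2]: (9,3,8)
C 7-2 [J2]: (9,3,9)
Grübler: 3·8 − 2·3 − 9 = 9

M = 9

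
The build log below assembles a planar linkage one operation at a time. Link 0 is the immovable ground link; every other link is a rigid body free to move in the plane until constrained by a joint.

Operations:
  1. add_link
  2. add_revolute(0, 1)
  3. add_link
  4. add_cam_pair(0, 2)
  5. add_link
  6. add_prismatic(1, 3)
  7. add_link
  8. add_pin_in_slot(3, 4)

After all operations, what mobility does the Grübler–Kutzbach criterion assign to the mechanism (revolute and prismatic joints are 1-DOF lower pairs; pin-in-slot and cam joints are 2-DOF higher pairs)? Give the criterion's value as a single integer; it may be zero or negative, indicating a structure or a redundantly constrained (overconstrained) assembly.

[1;0;0] (link 0 is ground)
L+ [2;0;0]
R(0,1)∈J1 [2;1;0]
L+ [3;1;0]
C(0,2)∈J2 [3;1;1]
L+ [4;1;1]
P(1,3)∈J1 [4;2;1]
L+ [5;2;1]
PS(3,4)∈J2 [5;2;2]
mobility = 12 − 4 − 2 = 6

M = 6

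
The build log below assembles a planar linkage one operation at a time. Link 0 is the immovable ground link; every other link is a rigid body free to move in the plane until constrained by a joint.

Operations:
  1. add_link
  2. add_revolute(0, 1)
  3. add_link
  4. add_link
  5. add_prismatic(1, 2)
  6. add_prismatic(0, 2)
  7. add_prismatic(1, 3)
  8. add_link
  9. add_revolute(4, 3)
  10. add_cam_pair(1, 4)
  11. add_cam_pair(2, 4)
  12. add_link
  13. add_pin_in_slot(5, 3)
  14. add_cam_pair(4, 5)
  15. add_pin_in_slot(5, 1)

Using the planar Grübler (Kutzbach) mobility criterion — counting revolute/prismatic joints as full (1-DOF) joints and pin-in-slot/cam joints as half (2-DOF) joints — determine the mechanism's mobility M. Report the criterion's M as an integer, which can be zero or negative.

[1;0;0] (link 0 is ground)
L+ [2;0;0]
R(0,1)∈J1 [2;1;0]
L+ [3;1;0]
L+ [4;1;0]
P(1,2)∈J1 [4;2;0]
P(0,2)∈J1 [4;3;0]
P(1,3)∈J1 [4;4;0]
L+ [5;4;0]
R(4,3)∈J1 [5;5;0]
C(1,4)∈J2 [5;5;1]
C(2,4)∈J2 [5;5;2]
L+ [6;5;2]
PS(5,3)∈J2 [6;5;3]
C(4,5)∈J2 [6;5;4]
PS(5,1)∈J2 [6;5;5]
mobility = 15 − 10 − 5 = 0

M = 0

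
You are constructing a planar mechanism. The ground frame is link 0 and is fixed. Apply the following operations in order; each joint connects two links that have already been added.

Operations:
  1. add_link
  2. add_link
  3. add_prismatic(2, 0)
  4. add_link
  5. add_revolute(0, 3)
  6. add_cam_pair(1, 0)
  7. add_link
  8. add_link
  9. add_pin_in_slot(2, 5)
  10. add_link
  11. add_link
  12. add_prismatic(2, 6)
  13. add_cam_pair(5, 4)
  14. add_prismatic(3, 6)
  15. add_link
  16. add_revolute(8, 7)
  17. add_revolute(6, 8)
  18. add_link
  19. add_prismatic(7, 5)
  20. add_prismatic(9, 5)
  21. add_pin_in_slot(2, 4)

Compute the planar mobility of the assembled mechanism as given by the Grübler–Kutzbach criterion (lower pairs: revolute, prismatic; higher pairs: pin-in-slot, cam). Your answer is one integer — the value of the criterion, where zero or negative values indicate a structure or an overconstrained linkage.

M = 7

L=1 J1=0 J2=0
add link → L=2 J1=0 J2=0
add link → L=3 J1=0 J2=0
P@2,0 dof=1 J1 → L=3 J1=1 J2=0
add link → L=4 J1=1 J2=0
R@0,3 dof=1 J1 → L=4 J1=2 J2=0
C@1,0 dof=2 J2 → L=4 J1=2 J2=1
add link → L=5 J1=2 J2=1
add link → L=6 J1=2 J2=1
PS@2,5 dof=2 J2 → L=6 J1=2 J2=2
add link → L=7 J1=2 J2=2
add link → L=8 J1=2 J2=2
P@2,6 dof=1 J1 → L=8 J1=3 J2=2
C@5,4 dof=2 J2 → L=8 J1=3 J2=3
P@3,6 dof=1 J1 → L=8 J1=4 J2=3
add link → L=9 J1=4 J2=3
R@8,7 dof=1 J1 → L=9 J1=5 J2=3
R@6,8 dof=1 J1 → L=9 J1=6 J2=3
add link → L=10 J1=6 J2=3
P@7,5 dof=1 J1 → L=10 J1=7 J2=3
P@9,5 dof=1 J1 → L=10 J1=8 J2=3
PS@2,4 dof=2 J2 → L=10 J1=8 J2=4
M=3(L−1)−2J1−J2=3·9−2·8−4=7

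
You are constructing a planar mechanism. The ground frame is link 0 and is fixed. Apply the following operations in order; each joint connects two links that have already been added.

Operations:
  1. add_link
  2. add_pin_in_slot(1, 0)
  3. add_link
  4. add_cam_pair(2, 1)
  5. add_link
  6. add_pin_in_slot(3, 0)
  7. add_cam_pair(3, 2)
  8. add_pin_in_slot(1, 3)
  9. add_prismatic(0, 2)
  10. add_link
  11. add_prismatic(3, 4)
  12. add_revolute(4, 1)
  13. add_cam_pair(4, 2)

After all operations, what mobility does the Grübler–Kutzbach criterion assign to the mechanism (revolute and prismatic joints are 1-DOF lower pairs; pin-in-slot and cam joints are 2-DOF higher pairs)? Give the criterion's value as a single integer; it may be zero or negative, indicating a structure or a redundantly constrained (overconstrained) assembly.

link 0 = ground. State L|J1|J2 = 1|0|0
+link1  2|0|0
PS(1,0) f=2→J2  2|0|1
+link2  3|0|1
C(2,1) f=2→J2  3|0|2
+link3  4|0|2
PS(3,0) f=2→J2  4|0|3
C(3,2) f=2→J2  4|0|4
PS(1,3) f=2→J2  4|0|5
P(0,2) f=1→J1  4|1|5
+link4  5|1|5
P(3,4) f=1→J1  5|2|5
R(4,1) f=1→J1  5|3|5
C(4,2) f=2→J2  5|3|6
M = 3(5−1)−2·3−6 = 12−6−6 = 0

M = 0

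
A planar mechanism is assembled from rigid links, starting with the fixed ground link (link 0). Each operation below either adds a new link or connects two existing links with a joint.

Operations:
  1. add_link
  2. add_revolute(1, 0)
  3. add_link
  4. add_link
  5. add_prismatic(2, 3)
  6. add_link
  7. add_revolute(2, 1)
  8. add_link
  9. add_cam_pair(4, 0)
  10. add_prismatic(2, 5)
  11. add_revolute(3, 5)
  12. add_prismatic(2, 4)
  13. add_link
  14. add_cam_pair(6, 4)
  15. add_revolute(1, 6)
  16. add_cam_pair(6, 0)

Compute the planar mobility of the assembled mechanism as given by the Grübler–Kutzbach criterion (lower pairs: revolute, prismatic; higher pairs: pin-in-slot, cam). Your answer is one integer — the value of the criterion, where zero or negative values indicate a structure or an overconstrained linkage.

L=1 J1=0 J2=0
add link → L=2 J1=0 J2=0
R@1,0 dof=1 J1 → L=2 J1=1 J2=0
add link → L=3 J1=1 J2=0
add link → L=4 J1=1 J2=0
P@2,3 dof=1 J1 → L=4 J1=2 J2=0
add link → L=5 J1=2 J2=0
R@2,1 dof=1 J1 → L=5 J1=3 J2=0
add link → L=6 J1=3 J2=0
C@4,0 dof=2 J2 → L=6 J1=3 J2=1
P@2,5 dof=1 J1 → L=6 J1=4 J2=1
R@3,5 dof=1 J1 → L=6 J1=5 J2=1
P@2,4 dof=1 J1 → L=6 J1=6 J2=1
add link → L=7 J1=6 J2=1
C@6,4 dof=2 J2 → L=7 J1=6 J2=2
R@1,6 dof=1 J1 → L=7 J1=7 J2=2
C@6,0 dof=2 J2 → L=7 J1=7 J2=3
M=3(L−1)−2J1−J2=3·6−2·7−3=1

M = 1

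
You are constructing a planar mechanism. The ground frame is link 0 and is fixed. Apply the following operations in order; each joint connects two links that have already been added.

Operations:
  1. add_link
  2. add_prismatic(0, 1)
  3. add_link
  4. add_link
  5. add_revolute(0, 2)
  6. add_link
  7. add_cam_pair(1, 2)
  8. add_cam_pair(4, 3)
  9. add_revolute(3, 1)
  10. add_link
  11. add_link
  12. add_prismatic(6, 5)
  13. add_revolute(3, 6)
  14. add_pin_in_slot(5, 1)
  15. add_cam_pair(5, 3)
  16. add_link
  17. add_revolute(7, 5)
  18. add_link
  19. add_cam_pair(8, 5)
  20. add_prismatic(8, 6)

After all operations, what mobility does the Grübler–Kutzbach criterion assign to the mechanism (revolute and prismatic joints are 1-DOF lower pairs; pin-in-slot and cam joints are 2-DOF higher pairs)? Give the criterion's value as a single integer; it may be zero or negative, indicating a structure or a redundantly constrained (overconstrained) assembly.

M = 5

L=1 J1=0 J2=0
add link → L=2 J1=0 J2=0
P@0,1 dof=1 J1 → L=2 J1=1 J2=0
add link → L=3 J1=1 J2=0
add link → L=4 J1=1 J2=0
R@0,2 dof=1 J1 → L=4 J1=2 J2=0
add link → L=5 J1=2 J2=0
C@1,2 dof=2 J2 → L=5 J1=2 J2=1
C@4,3 dof=2 J2 → L=5 J1=2 J2=2
R@3,1 dof=1 J1 → L=5 J1=3 J2=2
add link → L=6 J1=3 J2=2
add link → L=7 J1=3 J2=2
P@6,5 dof=1 J1 → L=7 J1=4 J2=2
R@3,6 dof=1 J1 → L=7 J1=5 J2=2
PS@5,1 dof=2 J2 → L=7 J1=5 J2=3
C@5,3 dof=2 J2 → L=7 J1=5 J2=4
add link → L=8 J1=5 J2=4
R@7,5 dof=1 J1 → L=8 J1=6 J2=4
add link → L=9 J1=6 J2=4
C@8,5 dof=2 J2 → L=9 J1=6 J2=5
P@8,6 dof=1 J1 → L=9 J1=7 J2=5
M=3(L−1)−2J1−J2=3·8−2·7−5=5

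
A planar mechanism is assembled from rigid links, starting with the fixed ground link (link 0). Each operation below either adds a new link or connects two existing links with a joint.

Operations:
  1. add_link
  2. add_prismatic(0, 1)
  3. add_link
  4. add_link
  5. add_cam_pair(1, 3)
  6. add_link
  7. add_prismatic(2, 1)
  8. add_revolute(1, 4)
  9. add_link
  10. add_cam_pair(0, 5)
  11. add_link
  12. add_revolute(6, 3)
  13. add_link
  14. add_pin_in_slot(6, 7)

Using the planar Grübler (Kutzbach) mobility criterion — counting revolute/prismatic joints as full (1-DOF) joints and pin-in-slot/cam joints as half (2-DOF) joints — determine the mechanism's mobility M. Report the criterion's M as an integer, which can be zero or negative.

M = 10

L=1 J1=0 J2=0
add link → L=2 J1=0 J2=0
P@0,1 dof=1 J1 → L=2 J1=1 J2=0
add link → L=3 J1=1 J2=0
add link → L=4 J1=1 J2=0
C@1,3 dof=2 J2 → L=4 J1=1 J2=1
add link → L=5 J1=1 J2=1
P@2,1 dof=1 J1 → L=5 J1=2 J2=1
R@1,4 dof=1 J1 → L=5 J1=3 J2=1
add link → L=6 J1=3 J2=1
C@0,5 dof=2 J2 → L=6 J1=3 J2=2
add link → L=7 J1=3 J2=2
R@6,3 dof=1 J1 → L=7 J1=4 J2=2
add link → L=8 J1=4 J2=2
PS@6,7 dof=2 J2 → L=8 J1=4 J2=3
M=3(L−1)−2J1−J2=3·7−2·4−3=10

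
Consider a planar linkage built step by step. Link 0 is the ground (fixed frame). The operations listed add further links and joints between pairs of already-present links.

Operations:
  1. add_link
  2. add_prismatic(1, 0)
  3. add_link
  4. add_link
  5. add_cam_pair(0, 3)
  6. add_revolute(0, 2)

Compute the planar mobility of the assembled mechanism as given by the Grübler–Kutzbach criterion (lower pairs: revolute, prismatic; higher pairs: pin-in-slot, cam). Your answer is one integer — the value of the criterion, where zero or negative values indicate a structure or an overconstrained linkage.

M = 4

[1;0;0] (link 0 is ground)
L+ [2;0;0]
P(1,0)∈J1 [2;1;0]
L+ [3;1;0]
L+ [4;1;0]
C(0,3)∈J2 [4;1;1]
R(0,2)∈J1 [4;2;1]
mobility = 9 − 4 − 1 = 4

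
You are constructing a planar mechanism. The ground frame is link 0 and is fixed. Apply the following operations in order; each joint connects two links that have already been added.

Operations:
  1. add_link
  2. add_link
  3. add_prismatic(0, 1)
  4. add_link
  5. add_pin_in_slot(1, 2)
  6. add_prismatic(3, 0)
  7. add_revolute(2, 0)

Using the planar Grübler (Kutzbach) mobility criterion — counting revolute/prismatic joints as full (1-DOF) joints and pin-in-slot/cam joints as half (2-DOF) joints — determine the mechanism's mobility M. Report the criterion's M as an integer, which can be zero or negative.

M = 2

L=1 J1=0 J2=0
add link → L=2 J1=0 J2=0
add link → L=3 J1=0 J2=0
P@0,1 dof=1 J1 → L=3 J1=1 J2=0
add link → L=4 J1=1 J2=0
PS@1,2 dof=2 J2 → L=4 J1=1 J2=1
P@3,0 dof=1 J1 → L=4 J1=2 J2=1
R@2,0 dof=1 J1 → L=4 J1=3 J2=1
M=3(L−1)−2J1−J2=3·3−2·3−1=2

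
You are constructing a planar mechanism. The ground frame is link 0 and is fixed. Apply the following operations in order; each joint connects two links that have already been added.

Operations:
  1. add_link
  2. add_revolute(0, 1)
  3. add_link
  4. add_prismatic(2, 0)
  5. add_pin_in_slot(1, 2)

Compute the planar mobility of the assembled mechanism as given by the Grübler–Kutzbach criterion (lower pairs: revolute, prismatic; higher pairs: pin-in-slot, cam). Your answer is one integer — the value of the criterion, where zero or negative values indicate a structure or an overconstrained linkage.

M = 1

ground; <1,0,0>
#1 <2,0,0>
R:0↔1 J1 <2,1,0>
#2 <3,1,0>
P:2↔0 J1 <3,2,0>
PS:1↔2 J2 <3,2,1>
3×2 − 2×2 − 1×1 = 1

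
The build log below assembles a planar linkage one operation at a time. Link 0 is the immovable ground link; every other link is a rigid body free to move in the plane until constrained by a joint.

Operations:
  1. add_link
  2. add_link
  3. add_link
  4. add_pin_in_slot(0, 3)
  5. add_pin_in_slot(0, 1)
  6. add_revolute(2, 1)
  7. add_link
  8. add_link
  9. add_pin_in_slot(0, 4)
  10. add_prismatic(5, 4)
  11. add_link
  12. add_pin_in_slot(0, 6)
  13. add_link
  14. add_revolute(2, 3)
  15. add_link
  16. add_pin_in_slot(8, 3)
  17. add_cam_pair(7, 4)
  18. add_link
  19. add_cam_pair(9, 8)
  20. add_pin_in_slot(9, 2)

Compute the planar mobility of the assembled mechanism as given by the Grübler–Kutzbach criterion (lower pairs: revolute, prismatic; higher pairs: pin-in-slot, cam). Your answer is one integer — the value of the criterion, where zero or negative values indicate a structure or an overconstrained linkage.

link 0 = ground. State L|J1|J2 = 1|0|0
+link1  2|0|0
+link2  3|0|0
+link3  4|0|0
PS(0,3) f=2→J2  4|0|1
PS(0,1) f=2→J2  4|0|2
R(2,1) f=1→J1  4|1|2
+link4  5|1|2
+link5  6|1|2
PS(0,4) f=2→J2  6|1|3
P(5,4) f=1→J1  6|2|3
+link6  7|2|3
PS(0,6) f=2→J2  7|2|4
+link7  8|2|4
R(2,3) f=1→J1  8|3|4
+link8  9|3|4
PS(8,3) f=2→J2  9|3|5
C(7,4) f=2→J2  9|3|6
+link9  10|3|6
C(9,8) f=2→J2  10|3|7
PS(9,2) f=2→J2  10|3|8
M = 3(10−1)−2·3−8 = 27−6−8 = 13

M = 13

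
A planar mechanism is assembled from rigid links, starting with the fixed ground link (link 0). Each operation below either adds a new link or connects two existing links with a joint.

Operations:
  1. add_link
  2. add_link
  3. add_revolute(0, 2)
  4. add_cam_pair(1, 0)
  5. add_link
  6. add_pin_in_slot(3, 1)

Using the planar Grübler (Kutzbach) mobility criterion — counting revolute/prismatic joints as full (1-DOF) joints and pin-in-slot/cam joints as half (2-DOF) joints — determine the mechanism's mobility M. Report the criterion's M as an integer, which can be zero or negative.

M = 5

ground; <1,0,0>
#1 <2,0,0>
#2 <3,0,0>
R:0↔2 J1 <3,1,0>
C:1↔0 J2 <3,1,1>
#3 <4,1,1>
PS:3↔1 J2 <4,1,2>
3×3 − 2×1 − 1×2 = 5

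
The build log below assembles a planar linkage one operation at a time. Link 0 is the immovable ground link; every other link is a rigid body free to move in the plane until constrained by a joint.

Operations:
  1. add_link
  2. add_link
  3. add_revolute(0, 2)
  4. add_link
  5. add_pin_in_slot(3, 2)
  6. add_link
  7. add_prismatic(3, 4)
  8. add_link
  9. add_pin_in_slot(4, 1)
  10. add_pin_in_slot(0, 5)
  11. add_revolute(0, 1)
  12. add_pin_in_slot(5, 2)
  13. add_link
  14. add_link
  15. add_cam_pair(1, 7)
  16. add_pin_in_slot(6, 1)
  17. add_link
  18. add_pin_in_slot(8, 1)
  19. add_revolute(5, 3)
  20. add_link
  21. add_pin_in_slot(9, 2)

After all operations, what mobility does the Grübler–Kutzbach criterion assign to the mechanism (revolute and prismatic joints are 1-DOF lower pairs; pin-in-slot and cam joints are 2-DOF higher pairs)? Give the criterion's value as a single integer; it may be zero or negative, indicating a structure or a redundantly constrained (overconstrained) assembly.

L=1 J1=0 J2=0
add link → L=2 J1=0 J2=0
add link → L=3 J1=0 J2=0
R@0,2 dof=1 J1 → L=3 J1=1 J2=0
add link → L=4 J1=1 J2=0
PS@3,2 dof=2 J2 → L=4 J1=1 J2=1
add link → L=5 J1=1 J2=1
P@3,4 dof=1 J1 → L=5 J1=2 J2=1
add link → L=6 J1=2 J2=1
PS@4,1 dof=2 J2 → L=6 J1=2 J2=2
PS@0,5 dof=2 J2 → L=6 J1=2 J2=3
R@0,1 dof=1 J1 → L=6 J1=3 J2=3
PS@5,2 dof=2 J2 → L=6 J1=3 J2=4
add link → L=7 J1=3 J2=4
add link → L=8 J1=3 J2=4
C@1,7 dof=2 J2 → L=8 J1=3 J2=5
PS@6,1 dof=2 J2 → L=8 J1=3 J2=6
add link → L=9 J1=3 J2=6
PS@8,1 dof=2 J2 → L=9 J1=3 J2=7
R@5,3 dof=1 J1 → L=9 J1=4 J2=7
add link → L=10 J1=4 J2=7
PS@9,2 dof=2 J2 → L=10 J1=4 J2=8
M=3(L−1)−2J1−J2=3·9−2·4−8=11

M = 11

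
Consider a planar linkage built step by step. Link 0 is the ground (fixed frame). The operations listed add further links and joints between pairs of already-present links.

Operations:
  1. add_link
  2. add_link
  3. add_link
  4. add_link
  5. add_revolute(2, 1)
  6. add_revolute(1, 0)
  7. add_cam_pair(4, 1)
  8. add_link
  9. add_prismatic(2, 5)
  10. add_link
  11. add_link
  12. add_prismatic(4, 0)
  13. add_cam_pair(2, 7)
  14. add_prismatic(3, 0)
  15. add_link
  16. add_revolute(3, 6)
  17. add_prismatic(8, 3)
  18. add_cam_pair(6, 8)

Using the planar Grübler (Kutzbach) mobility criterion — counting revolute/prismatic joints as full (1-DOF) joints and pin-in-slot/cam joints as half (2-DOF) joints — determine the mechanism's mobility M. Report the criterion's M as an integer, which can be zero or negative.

M = 7

[1;0;0] (link 0 is ground)
L+ [2;0;0]
L+ [3;0;0]
L+ [4;0;0]
L+ [5;0;0]
R(2,1)∈J1 [5;1;0]
R(1,0)∈J1 [5;2;0]
C(4,1)∈J2 [5;2;1]
L+ [6;2;1]
P(2,5)∈J1 [6;3;1]
L+ [7;3;1]
L+ [8;3;1]
P(4,0)∈J1 [8;4;1]
C(2,7)∈J2 [8;4;2]
P(3,0)∈J1 [8;5;2]
L+ [9;5;2]
R(3,6)∈J1 [9;6;2]
P(8,3)∈J1 [9;7;2]
C(6,8)∈J2 [9;7;3]
mobility = 24 − 14 − 3 = 7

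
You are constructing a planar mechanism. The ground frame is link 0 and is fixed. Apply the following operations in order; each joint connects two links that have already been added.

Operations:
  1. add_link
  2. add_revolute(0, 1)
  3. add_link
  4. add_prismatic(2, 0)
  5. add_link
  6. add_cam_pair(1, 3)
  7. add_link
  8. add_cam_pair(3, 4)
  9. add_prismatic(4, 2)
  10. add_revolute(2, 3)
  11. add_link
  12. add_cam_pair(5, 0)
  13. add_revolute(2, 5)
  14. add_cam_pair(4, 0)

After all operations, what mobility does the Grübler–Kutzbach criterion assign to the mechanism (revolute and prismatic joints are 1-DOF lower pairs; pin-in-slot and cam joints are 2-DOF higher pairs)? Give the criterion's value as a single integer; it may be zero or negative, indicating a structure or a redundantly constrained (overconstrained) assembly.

M = 1

L=1 J1=0 J2=0
add link → L=2 J1=0 J2=0
R@0,1 dof=1 J1 → L=2 J1=1 J2=0
add link → L=3 J1=1 J2=0
P@2,0 dof=1 J1 → L=3 J1=2 J2=0
add link → L=4 J1=2 J2=0
C@1,3 dof=2 J2 → L=4 J1=2 J2=1
add link → L=5 J1=2 J2=1
C@3,4 dof=2 J2 → L=5 J1=2 J2=2
P@4,2 dof=1 J1 → L=5 J1=3 J2=2
R@2,3 dof=1 J1 → L=5 J1=4 J2=2
add link → L=6 J1=4 J2=2
C@5,0 dof=2 J2 → L=6 J1=4 J2=3
R@2,5 dof=1 J1 → L=6 J1=5 J2=3
C@4,0 dof=2 J2 → L=6 J1=5 J2=4
M=3(L−1)−2J1−J2=3·5−2·5−4=1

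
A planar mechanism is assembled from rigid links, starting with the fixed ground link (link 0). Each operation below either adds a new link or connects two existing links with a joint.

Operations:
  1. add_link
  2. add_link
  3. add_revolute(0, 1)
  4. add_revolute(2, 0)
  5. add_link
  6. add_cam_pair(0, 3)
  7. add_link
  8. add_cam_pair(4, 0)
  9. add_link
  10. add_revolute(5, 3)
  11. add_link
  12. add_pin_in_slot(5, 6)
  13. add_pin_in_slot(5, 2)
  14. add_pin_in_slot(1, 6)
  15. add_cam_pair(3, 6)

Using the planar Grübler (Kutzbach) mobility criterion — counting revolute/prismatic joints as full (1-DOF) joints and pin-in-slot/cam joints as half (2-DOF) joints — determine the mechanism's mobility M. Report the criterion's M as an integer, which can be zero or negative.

link 0 = ground. State L|J1|J2 = 1|0|0
+link1  2|0|0
+link2  3|0|0
R(0,1) f=1→J1  3|1|0
R(2,0) f=1→J1  3|2|0
+link3  4|2|0
C(0,3) f=2→J2  4|2|1
+link4  5|2|1
C(4,0) f=2→J2  5|2|2
+link5  6|2|2
R(5,3) f=1→J1  6|3|2
+link6  7|3|2
PS(5,6) f=2→J2  7|3|3
PS(5,2) f=2→J2  7|3|4
PS(1,6) f=2→J2  7|3|5
C(3,6) f=2→J2  7|3|6
M = 3(7−1)−2·3−6 = 18−6−6 = 6

M = 6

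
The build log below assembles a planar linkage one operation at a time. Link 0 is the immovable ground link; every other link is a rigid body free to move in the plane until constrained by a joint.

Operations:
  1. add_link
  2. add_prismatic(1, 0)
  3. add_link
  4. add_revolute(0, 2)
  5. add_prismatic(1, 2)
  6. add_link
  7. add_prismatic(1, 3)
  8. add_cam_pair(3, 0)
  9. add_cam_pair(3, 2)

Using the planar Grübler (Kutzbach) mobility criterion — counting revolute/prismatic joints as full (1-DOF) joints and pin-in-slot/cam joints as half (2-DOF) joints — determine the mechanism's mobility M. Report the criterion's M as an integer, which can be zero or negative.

M = -1

(L,J1,J2)=(1,0,0); link0 fixed
link1: (2,0,0)
P 1-0 [J1]: (2,1,0)
link2: (3,1,0)
R 0-2 [J1]: (3,2,0)
P 1-2 [J1]: (3,3,0)
link3: (4,3,0)
P 1-3 [J1]: (4,4,0)
C 3-0 [J2]: (4,4,1)
C 3-2 [J2]: (4,4,2)
Grübler: 3·3 − 2·4 − 2 = -1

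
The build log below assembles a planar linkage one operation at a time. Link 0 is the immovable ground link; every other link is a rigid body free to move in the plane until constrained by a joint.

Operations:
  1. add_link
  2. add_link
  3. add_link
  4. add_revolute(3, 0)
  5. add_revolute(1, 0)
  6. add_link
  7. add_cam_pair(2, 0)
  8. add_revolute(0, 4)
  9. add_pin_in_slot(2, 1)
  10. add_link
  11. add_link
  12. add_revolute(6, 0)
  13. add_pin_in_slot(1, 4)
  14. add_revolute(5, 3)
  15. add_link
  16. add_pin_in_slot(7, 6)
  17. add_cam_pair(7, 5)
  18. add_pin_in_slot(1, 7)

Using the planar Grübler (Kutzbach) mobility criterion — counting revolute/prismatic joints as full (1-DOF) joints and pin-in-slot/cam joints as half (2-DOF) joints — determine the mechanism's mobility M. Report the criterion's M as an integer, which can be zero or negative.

(L,J1,J2)=(1,0,0); link0 fixed
link1: (2,0,0)
link2: (3,0,0)
link3: (4,0,0)
R 3-0 [J1]: (4,1,0)
R 1-0 [J1]: (4,2,0)
link4: (5,2,0)
C 2-0 [J2]: (5,2,1)
R 0-4 [J1]: (5,3,1)
PS 2-1 [J2]: (5,3,2)
link5: (6,3,2)
link6: (7,3,2)
R 6-0 [J1]: (7,4,2)
PS 1-4 [J2]: (7,4,3)
R 5-3 [J1]: (7,5,3)
link7: (8,5,3)
PS 7-6 [J2]: (8,5,4)
C 7-5 [J2]: (8,5,5)
PS 1-7 [J2]: (8,5,6)
Grübler: 3·7 − 2·5 − 6 = 5

M = 5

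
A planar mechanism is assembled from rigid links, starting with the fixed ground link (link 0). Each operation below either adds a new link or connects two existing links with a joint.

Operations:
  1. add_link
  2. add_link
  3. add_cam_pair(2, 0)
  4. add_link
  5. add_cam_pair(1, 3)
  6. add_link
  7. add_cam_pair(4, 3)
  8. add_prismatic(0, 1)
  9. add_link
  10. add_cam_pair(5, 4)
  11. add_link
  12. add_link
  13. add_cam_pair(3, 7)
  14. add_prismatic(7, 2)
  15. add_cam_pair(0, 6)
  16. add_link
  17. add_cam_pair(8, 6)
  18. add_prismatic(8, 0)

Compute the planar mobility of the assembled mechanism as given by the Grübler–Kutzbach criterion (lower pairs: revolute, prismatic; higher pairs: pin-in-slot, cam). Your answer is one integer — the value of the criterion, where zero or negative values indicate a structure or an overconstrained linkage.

link 0 = ground. State L|J1|J2 = 1|0|0
+link1  2|0|0
+link2  3|0|0
C(2,0) f=2→J2  3|0|1
+link3  4|0|1
C(1,3) f=2→J2  4|0|2
+link4  5|0|2
C(4,3) f=2→J2  5|0|3
P(0,1) f=1→J1  5|1|3
+link5  6|1|3
C(5,4) f=2→J2  6|1|4
+link6  7|1|4
+link7  8|1|4
C(3,7) f=2→J2  8|1|5
P(7,2) f=1→J1  8|2|5
C(0,6) f=2→J2  8|2|6
+link8  9|2|6
C(8,6) f=2→J2  9|2|7
P(8,0) f=1→J1  9|3|7
M = 3(9−1)−2·3−7 = 24−6−7 = 11

M = 11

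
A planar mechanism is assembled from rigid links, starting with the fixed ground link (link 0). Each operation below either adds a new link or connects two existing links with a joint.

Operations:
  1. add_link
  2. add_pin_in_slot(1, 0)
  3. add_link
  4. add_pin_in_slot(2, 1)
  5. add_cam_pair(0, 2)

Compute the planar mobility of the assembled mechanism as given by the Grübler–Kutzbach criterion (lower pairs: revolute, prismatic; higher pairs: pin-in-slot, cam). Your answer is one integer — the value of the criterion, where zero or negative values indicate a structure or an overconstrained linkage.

M = 3

link 0 = ground. State L|J1|J2 = 1|0|0
+link1  2|0|0
PS(1,0) f=2→J2  2|0|1
+link2  3|0|1
PS(2,1) f=2→J2  3|0|2
C(0,2) f=2→J2  3|0|3
M = 3(3−1)−2·0−3 = 6−0−3 = 3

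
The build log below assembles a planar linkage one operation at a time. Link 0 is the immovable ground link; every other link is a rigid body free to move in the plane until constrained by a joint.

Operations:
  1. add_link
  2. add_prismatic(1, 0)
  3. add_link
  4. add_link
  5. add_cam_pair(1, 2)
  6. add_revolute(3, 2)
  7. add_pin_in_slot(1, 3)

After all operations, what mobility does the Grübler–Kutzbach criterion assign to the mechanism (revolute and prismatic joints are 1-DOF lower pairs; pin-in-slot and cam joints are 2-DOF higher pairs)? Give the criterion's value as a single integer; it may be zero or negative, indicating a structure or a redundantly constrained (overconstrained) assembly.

M = 3

L=1 J1=0 J2=0
add link → L=2 J1=0 J2=0
P@1,0 dof=1 J1 → L=2 J1=1 J2=0
add link → L=3 J1=1 J2=0
add link → L=4 J1=1 J2=0
C@1,2 dof=2 J2 → L=4 J1=1 J2=1
R@3,2 dof=1 J1 → L=4 J1=2 J2=1
PS@1,3 dof=2 J2 → L=4 J1=2 J2=2
M=3(L−1)−2J1−J2=3·3−2·2−2=3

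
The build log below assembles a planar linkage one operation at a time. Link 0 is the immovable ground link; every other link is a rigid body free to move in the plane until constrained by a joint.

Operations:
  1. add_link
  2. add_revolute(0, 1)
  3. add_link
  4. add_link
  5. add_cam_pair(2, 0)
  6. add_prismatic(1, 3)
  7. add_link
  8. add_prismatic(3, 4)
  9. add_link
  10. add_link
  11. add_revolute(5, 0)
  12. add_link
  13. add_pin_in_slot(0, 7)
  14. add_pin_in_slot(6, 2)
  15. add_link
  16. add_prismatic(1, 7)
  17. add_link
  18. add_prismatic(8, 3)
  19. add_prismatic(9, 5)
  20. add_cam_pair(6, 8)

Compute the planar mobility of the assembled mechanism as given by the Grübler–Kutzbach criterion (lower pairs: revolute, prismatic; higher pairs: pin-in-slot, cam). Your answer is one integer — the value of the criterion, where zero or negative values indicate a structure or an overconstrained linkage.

M = 9

[1;0;0] (link 0 is ground)
L+ [2;0;0]
R(0,1)∈J1 [2;1;0]
L+ [3;1;0]
L+ [4;1;0]
C(2,0)∈J2 [4;1;1]
P(1,3)∈J1 [4;2;1]
L+ [5;2;1]
P(3,4)∈J1 [5;3;1]
L+ [6;3;1]
L+ [7;3;1]
R(5,0)∈J1 [7;4;1]
L+ [8;4;1]
PS(0,7)∈J2 [8;4;2]
PS(6,2)∈J2 [8;4;3]
L+ [9;4;3]
P(1,7)∈J1 [9;5;3]
L+ [10;5;3]
P(8,3)∈J1 [10;6;3]
P(9,5)∈J1 [10;7;3]
C(6,8)∈J2 [10;7;4]
mobility = 27 − 14 − 4 = 9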